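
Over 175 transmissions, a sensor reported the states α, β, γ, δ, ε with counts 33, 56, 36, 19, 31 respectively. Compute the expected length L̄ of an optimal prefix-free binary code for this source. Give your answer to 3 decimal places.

2.286 bits/symbol

Probabilities are the counts divided by 175.
Repeatedly combine the two least-probable nodes; the expected code length is the sum of the merged weights.
merge 19/175 + 31/175 → 2/7
merge 33/175 + 36/175 → 69/175
merge 2/7 + 8/25 → 106/175
merge 69/175 + 106/175 → 1
L = 2/7 + 69/175 + 106/175 + 1 = 16/7 ≈ 2.286 bits/symbol.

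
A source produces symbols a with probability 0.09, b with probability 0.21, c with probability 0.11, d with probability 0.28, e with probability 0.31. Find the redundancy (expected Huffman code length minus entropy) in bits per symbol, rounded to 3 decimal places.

Entropy H = −Σ p log₂ p ≈ 2.1738 bits.
Huffman merges: 9/100+11/100→1/5; 1/5+21/100→41/100; 7/25+31/100→59/100; 41/100+59/100→1. L = 11/5 ≈ 2.2000.
L − H = 2.2000 − 2.1738 = 0.026 bits.

0.026 bits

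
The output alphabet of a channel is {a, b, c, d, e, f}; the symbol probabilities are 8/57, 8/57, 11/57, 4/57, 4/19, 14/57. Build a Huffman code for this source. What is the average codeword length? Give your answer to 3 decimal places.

2.544 bits/symbol

Repeatedly combine the two least-probable nodes; the expected code length is the sum of the merged weights.
merge 4/57 + 8/57 → 4/19
merge 8/57 + 11/57 → 1/3
merge 4/19 + 4/19 → 8/19
merge 14/57 + 1/3 → 11/19
merge 8/19 + 11/19 → 1
L = 4/19 + 1/3 + 8/19 + 11/19 + 1 = 145/57 ≈ 2.544 bits/symbol.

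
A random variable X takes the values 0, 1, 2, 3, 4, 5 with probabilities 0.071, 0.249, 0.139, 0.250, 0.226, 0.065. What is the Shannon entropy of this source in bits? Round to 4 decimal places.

2.4073 bits

H = −Σ pᵢ log₂ pᵢ.
−0.071·log₂(0.071) = 0.2709
−0.249·log₂(0.249) = 0.4994
−0.139·log₂(0.139) = 0.3957
−0.250·log₂(0.250) = 0.5000
−0.226·log₂(0.226) = 0.4849
−0.065·log₂(0.065) = 0.2563
Sum ≈ 2.4073 → 2.4073 bits.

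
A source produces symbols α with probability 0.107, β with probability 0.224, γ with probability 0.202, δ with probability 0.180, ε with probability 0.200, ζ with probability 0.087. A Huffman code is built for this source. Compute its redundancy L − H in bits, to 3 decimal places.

Entropy H = −Σ p log₂ p ≈ 2.5108 bits.
Huffman merges: 87/1000+107/1000→97/500; 9/50+97/500→187/500; 1/5+101/500→201/500; 28/125+187/500→299/500; 201/500+299/500→1. L = 321/125 ≈ 2.5680.
L − H = 2.5680 − 2.5108 = 0.057 bits.

0.057 bits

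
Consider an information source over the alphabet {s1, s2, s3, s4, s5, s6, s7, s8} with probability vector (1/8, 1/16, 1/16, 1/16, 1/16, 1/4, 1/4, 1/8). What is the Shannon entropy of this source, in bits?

2.75 bits

Each probability is a power of 1/2, so log₂(1/p) is an integer.
H = Σ p·log₂(1/p) = 1/8·3 + 1/16·4 + 1/16·4 + 1/16·4 + 1/16·4 + 1/4·2 + 1/4·2 + 1/8·3 = 2.75 bits.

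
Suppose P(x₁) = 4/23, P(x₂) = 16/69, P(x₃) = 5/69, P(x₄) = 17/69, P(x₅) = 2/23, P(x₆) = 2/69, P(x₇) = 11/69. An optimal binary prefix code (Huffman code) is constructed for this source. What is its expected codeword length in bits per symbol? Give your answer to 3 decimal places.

2.623 bits/symbol

Repeatedly combine the two least-probable nodes; the expected code length is the sum of the merged weights.
merge 2/69 + 5/69 → 7/69
merge 2/23 + 7/69 → 13/69
merge 11/69 + 4/23 → 1/3
merge 13/69 + 16/69 → 29/69
merge 17/69 + 1/3 → 40/69
merge 29/69 + 40/69 → 1
L = 7/69 + 13/69 + 1/3 + 29/69 + 40/69 + 1 = 181/69 ≈ 2.623 bits/symbol.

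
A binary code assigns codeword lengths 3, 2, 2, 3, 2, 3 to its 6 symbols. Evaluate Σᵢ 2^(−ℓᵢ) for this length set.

With common denominator 2^3 = 8: Σ 2^(−ℓᵢ) = 1/8 + 2/8 + 2/8 + 1/8 + 2/8 + 1/8 = 9/8 = 1.125.

1.125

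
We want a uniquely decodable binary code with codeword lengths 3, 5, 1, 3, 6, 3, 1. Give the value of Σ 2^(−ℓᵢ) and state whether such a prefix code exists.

With common denominator 2^6 = 64: Σ 2^(−ℓᵢ) = 8/64 + 2/64 + 32/64 + 8/64 + 1/64 + 8/64 + 32/64 = 91/64 = 1.421875.
Kraft's inequality requires Σ ≤ 1; here Σ = 1.421875 > 1, so no such prefix code exists.

1.421875; no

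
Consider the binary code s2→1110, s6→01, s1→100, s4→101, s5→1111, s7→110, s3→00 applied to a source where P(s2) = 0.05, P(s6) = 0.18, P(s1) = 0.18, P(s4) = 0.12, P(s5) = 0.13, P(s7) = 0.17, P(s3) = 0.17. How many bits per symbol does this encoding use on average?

L̄ = Σ pᵢ·ℓᵢ = 0.05·4 + 0.18·2 + 0.18·3 + 0.12·3 + 0.13·4 + 0.17·3 + 0.17·2 = 2.83 bits/symbol.

2.83 bits/symbol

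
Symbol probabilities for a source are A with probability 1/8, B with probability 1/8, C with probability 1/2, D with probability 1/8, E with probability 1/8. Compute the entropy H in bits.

Each probability is a power of 1/2, so log₂(1/p) is an integer.
H = Σ p·log₂(1/p) = 1/8·3 + 1/8·3 + 1/2·1 + 1/8·3 + 1/8·3 = 2 bits.

2 bits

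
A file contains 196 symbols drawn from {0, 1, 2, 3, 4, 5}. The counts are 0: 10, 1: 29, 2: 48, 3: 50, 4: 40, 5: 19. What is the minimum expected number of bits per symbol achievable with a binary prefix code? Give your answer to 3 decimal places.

Probabilities are the counts divided by 196.
Repeatedly combine the two least-probable nodes; the expected code length is the sum of the merged weights.
merge 5/98 + 19/196 → 29/196
merge 29/196 + 29/196 → 29/98
merge 10/49 + 12/49 → 22/49
merge 25/98 + 29/98 → 27/49
merge 22/49 + 27/49 → 1
L = 29/196 + 29/98 + 22/49 + 27/49 + 1 = 479/196 ≈ 2.444 bits/symbol.

2.444 bits/symbol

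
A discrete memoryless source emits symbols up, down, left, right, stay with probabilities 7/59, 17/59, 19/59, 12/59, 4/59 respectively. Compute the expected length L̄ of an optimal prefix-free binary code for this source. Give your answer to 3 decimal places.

2.186 bits/symbol

Repeatedly combine the two least-probable nodes; the expected code length is the sum of the merged weights.
merge 4/59 + 7/59 → 11/59
merge 11/59 + 12/59 → 23/59
merge 17/59 + 19/59 → 36/59
merge 23/59 + 36/59 → 1
L = 11/59 + 23/59 + 36/59 + 1 = 129/59 ≈ 2.186 bits/symbol.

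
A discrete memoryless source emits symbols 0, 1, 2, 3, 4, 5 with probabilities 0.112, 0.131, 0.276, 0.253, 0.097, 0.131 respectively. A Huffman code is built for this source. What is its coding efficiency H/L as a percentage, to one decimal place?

Entropy H = −Σ p log₂ p ≈ 2.4628 bits.
Huffman merges: 97/1000+14/125→209/1000; 131/1000+131/1000→131/500; 209/1000+253/1000→231/500; 131/500+69/250→269/500; 231/500+269/500→1. L = 2471/1000 ≈ 2.4710.
Efficiency = H/L = 2.4628/2.4710 = 99.7%.

99.7%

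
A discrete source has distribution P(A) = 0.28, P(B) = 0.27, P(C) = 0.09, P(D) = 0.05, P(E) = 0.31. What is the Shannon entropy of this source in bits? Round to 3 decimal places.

H = −Σ pᵢ log₂ pᵢ.
−0.28·log₂(0.28) = 0.5142
−0.27·log₂(0.27) = 0.5100
−0.09·log₂(0.09) = 0.3127
−0.05·log₂(0.05) = 0.2161
−0.31·log₂(0.31) = 0.5238
Sum ≈ 2.0768 → 2.077 bits.

2.077 bits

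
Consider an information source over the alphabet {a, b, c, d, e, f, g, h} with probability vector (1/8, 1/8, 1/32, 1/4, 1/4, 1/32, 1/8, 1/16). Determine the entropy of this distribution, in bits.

2.6875 bits

Each probability is a power of 1/2, so log₂(1/p) is an integer.
H = Σ p·log₂(1/p) = 1/8·3 + 1/8·3 + 1/32·5 + 1/4·2 + 1/4·2 + 1/32·5 + 1/8·3 + 1/16·4 = 2.6875 bits.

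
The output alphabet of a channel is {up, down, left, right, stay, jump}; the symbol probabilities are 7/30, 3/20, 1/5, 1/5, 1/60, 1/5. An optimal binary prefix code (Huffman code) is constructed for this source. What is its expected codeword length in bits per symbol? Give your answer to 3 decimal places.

Repeatedly combine the two least-probable nodes; the expected code length is the sum of the merged weights.
merge 1/60 + 3/20 → 1/6
merge 1/6 + 1/5 → 11/30
merge 1/5 + 1/5 → 2/5
merge 7/30 + 11/30 → 3/5
merge 2/5 + 3/5 → 1
L = 1/6 + 11/30 + 2/5 + 3/5 + 1 = 38/15 ≈ 2.533 bits/symbol.

2.533 bits/symbol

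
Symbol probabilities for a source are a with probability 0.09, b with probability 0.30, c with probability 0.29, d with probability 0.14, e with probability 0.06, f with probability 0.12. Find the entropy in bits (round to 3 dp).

H = −Σ pᵢ log₂ pᵢ.
−0.09·log₂(0.09) = 0.3127
−0.30·log₂(0.30) = 0.5211
−0.29·log₂(0.29) = 0.5179
−0.14·log₂(0.14) = 0.3971
−0.06·log₂(0.06) = 0.2435
−0.12·log₂(0.12) = 0.3671
Sum ≈ 2.3594 → 2.359 bits.

2.359 bits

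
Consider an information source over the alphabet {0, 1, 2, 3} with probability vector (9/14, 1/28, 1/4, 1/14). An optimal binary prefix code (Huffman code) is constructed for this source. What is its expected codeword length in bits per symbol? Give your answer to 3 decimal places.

1.464 bits/symbol

Repeatedly combine the two least-probable nodes; the expected code length is the sum of the merged weights.
merge 1/28 + 1/14 → 3/28
merge 3/28 + 1/4 → 5/14
merge 5/14 + 9/14 → 1
L = 3/28 + 5/14 + 1 = 41/28 ≈ 1.464 bits/symbol.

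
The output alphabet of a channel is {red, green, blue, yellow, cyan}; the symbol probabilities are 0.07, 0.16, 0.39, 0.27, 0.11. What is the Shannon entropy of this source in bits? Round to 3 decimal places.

H = −Σ pᵢ log₂ pᵢ.
−0.07·log₂(0.07) = 0.2686
−0.16·log₂(0.16) = 0.4230
−0.39·log₂(0.39) = 0.5298
−0.27·log₂(0.27) = 0.5100
−0.11·log₂(0.11) = 0.3503
Sum ≈ 2.0817 → 2.082 bits.

2.082 bits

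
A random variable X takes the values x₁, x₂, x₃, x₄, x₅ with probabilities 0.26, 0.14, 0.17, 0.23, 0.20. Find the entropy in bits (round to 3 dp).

2.289 bits

H = −Σ pᵢ log₂ pᵢ.
−0.26·log₂(0.26) = 0.5053
−0.14·log₂(0.14) = 0.3971
−0.17·log₂(0.17) = 0.4346
−0.23·log₂(0.23) = 0.4877
−0.20·log₂(0.20) = 0.4644
Sum ≈ 2.2890 → 2.289 bits.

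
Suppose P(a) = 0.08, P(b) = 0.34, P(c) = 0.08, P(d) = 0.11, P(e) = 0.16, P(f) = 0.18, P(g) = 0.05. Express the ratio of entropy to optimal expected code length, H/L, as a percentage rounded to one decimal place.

97.6%

Entropy H = −Σ p log₂ p ≈ 2.5469 bits.
Huffman merges: 1/20+2/25→13/100; 2/25+11/100→19/100; 13/100+4/25→29/100; 9/50+19/100→37/100; 29/100+17/50→63/100; 37/100+63/100→1. L = 261/100 ≈ 2.6100.
Efficiency = H/L = 2.5469/2.6100 = 97.6%.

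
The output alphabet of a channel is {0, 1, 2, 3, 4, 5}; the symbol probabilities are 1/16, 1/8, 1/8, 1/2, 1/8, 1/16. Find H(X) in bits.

2.125 bits

Each probability is a power of 1/2, so log₂(1/p) is an integer.
H = Σ p·log₂(1/p) = 1/16·4 + 1/8·3 + 1/8·3 + 1/2·1 + 1/8·3 + 1/16·4 = 2.125 bits.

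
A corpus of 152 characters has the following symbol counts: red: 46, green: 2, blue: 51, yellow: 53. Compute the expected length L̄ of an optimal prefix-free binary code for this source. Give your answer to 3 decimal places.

1.967 bits/symbol

Probabilities are the counts divided by 152.
Repeatedly combine the two least-probable nodes; the expected code length is the sum of the merged weights.
merge 1/76 + 23/76 → 6/19
merge 6/19 + 51/152 → 99/152
merge 53/152 + 99/152 → 1
L = 6/19 + 99/152 + 1 = 299/152 ≈ 1.967 bits/symbol.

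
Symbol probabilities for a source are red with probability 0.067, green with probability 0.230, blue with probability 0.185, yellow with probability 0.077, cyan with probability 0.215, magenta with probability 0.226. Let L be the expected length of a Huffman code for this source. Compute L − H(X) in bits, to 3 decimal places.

Entropy H = −Σ p log₂ p ≈ 2.4458 bits.
Huffman merges: 67/1000+77/1000→18/125; 18/125+37/200→329/1000; 43/200+113/500→441/1000; 23/100+329/1000→559/1000; 441/1000+559/1000→1. L = 2473/1000 ≈ 2.4730.
L − H = 2.4730 − 2.4458 = 0.027 bits.

0.027 bits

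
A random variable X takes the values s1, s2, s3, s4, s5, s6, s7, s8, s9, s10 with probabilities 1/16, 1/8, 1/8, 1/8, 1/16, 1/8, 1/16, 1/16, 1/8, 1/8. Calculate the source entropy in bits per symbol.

3.25 bits

Each probability is a power of 1/2, so log₂(1/p) is an integer.
H = Σ p·log₂(1/p) = 1/16·4 + 1/8·3 + 1/8·3 + 1/8·3 + 1/16·4 + 1/8·3 + 1/16·4 + 1/16·4 + 1/8·3 + 1/8·3 = 3.25 bits.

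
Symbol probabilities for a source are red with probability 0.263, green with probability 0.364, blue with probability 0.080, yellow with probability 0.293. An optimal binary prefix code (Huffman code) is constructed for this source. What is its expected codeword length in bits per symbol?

1.979 bits/symbol

Repeatedly combine the two least-probable nodes; the expected code length is the sum of the merged weights.
merge 2/25 + 263/1000 → 343/1000
merge 293/1000 + 343/1000 → 159/250
merge 91/250 + 159/250 → 1
L = 343/1000 + 159/250 + 1 = 1979/1000 = 1.979 bits/symbol.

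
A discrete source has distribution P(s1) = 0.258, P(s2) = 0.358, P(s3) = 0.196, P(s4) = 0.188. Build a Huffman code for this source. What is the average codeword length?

Repeatedly combine the two least-probable nodes; the expected code length is the sum of the merged weights.
merge 47/250 + 49/250 → 48/125
merge 129/500 + 179/500 → 77/125
merge 48/125 + 77/125 → 1
L = 48/125 + 77/125 + 1 = 2 bits/symbol.

2 bits/symbol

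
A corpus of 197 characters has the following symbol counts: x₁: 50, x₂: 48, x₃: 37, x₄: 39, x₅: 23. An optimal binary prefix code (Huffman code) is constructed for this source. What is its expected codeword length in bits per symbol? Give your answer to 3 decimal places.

2.305 bits/symbol

Probabilities are the counts divided by 197.
Repeatedly combine the two least-probable nodes; the expected code length is the sum of the merged weights.
merge 23/197 + 37/197 → 60/197
merge 39/197 + 48/197 → 87/197
merge 50/197 + 60/197 → 110/197
merge 87/197 + 110/197 → 1
L = 60/197 + 87/197 + 110/197 + 1 = 454/197 ≈ 2.305 bits/symbol.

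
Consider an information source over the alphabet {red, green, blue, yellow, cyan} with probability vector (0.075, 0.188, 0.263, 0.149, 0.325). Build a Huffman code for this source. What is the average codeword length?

Repeatedly combine the two least-probable nodes; the expected code length is the sum of the merged weights.
merge 3/40 + 149/1000 → 28/125
merge 47/250 + 28/125 → 103/250
merge 263/1000 + 13/40 → 147/250
merge 103/250 + 147/250 → 1
L = 28/125 + 103/250 + 147/250 + 1 = 278/125 = 2.224 bits/symbol.

2.224 bits/symbol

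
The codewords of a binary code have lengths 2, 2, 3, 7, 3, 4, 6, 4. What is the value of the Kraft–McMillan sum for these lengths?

0.8984375

With common denominator 2^7 = 128: Σ 2^(−ℓᵢ) = 32/128 + 32/128 + 16/128 + 1/128 + 16/128 + 8/128 + 2/128 + 8/128 = 115/128 = 0.8984375.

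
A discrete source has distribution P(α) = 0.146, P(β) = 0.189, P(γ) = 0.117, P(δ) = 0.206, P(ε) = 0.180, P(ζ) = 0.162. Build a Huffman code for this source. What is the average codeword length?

2.605 bits/symbol

Repeatedly combine the two least-probable nodes; the expected code length is the sum of the merged weights.
merge 117/1000 + 73/500 → 263/1000
merge 81/500 + 9/50 → 171/500
merge 189/1000 + 103/500 → 79/200
merge 263/1000 + 171/500 → 121/200
merge 79/200 + 121/200 → 1
L = 263/1000 + 171/500 + 79/200 + 121/200 + 1 = 521/200 = 2.605 bits/symbol.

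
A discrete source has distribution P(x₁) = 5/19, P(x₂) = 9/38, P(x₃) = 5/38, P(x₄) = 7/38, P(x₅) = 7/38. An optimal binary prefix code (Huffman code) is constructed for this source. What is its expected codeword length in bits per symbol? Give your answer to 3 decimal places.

Repeatedly combine the two least-probable nodes; the expected code length is the sum of the merged weights.
merge 5/38 + 7/38 → 6/19
merge 7/38 + 9/38 → 8/19
merge 5/19 + 6/19 → 11/19
merge 8/19 + 11/19 → 1
L = 6/19 + 8/19 + 11/19 + 1 = 44/19 ≈ 2.316 bits/symbol.

2.316 bits/symbol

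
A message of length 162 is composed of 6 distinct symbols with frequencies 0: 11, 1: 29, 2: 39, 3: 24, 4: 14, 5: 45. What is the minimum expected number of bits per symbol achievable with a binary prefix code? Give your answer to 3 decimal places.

2.457 bits/symbol

Probabilities are the counts divided by 162.
Repeatedly combine the two least-probable nodes; the expected code length is the sum of the merged weights.
merge 11/162 + 7/81 → 25/162
merge 4/27 + 25/162 → 49/162
merge 29/162 + 13/54 → 34/81
merge 5/18 + 49/162 → 47/81
merge 34/81 + 47/81 → 1
L = 25/162 + 49/162 + 34/81 + 47/81 + 1 = 199/81 ≈ 2.457 bits/symbol.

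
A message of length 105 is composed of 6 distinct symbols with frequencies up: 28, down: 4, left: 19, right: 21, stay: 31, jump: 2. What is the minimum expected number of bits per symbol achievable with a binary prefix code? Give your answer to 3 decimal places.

Probabilities are the counts divided by 105.
Repeatedly combine the two least-probable nodes; the expected code length is the sum of the merged weights.
merge 2/105 + 4/105 → 2/35
merge 2/35 + 19/105 → 5/21
merge 1/5 + 5/21 → 46/105
merge 4/15 + 31/105 → 59/105
merge 46/105 + 59/105 → 1
L = 2/35 + 5/21 + 46/105 + 59/105 + 1 = 241/105 ≈ 2.295 bits/symbol.

2.295 bits/symbol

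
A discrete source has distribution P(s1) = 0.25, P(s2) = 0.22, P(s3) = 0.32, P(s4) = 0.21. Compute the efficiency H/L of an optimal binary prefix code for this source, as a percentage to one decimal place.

Entropy H = −Σ p log₂ p ≈ 1.9794 bits.
Huffman merges: 21/100+11/50→43/100; 1/4+8/25→57/100; 43/100+57/100→1. L = 2 ≈ 2.0000.
Efficiency = H/L = 1.9794/2.0000 = 99.0%.

99.0%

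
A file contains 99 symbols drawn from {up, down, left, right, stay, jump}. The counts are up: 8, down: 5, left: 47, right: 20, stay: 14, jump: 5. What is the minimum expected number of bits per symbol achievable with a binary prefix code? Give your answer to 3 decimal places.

2.131 bits/symbol

Probabilities are the counts divided by 99.
Repeatedly combine the two least-probable nodes; the expected code length is the sum of the merged weights.
merge 5/99 + 5/99 → 10/99
merge 8/99 + 10/99 → 2/11
merge 14/99 + 2/11 → 32/99
merge 20/99 + 32/99 → 52/99
merge 47/99 + 52/99 → 1
L = 10/99 + 2/11 + 32/99 + 52/99 + 1 = 211/99 ≈ 2.131 bits/symbol.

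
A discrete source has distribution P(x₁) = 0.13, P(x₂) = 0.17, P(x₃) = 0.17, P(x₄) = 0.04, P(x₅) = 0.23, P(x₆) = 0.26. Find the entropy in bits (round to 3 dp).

H = −Σ pᵢ log₂ pᵢ.
−0.13·log₂(0.13) = 0.3826
−0.17·log₂(0.17) = 0.4346
−0.17·log₂(0.17) = 0.4346
−0.04·log₂(0.04) = 0.1858
−0.23·log₂(0.23) = 0.4877
−0.26·log₂(0.26) = 0.5053
Sum ≈ 2.4305 → 2.431 bits.

2.431 bits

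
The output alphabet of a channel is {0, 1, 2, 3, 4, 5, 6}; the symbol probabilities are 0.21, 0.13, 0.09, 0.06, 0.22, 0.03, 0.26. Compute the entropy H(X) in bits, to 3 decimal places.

H = −Σ pᵢ log₂ pᵢ.
−0.21·log₂(0.21) = 0.4728
−0.13·log₂(0.13) = 0.3826
−0.09·log₂(0.09) = 0.3127
−0.06·log₂(0.06) = 0.2435
−0.22·log₂(0.22) = 0.4806
−0.03·log₂(0.03) = 0.1518
−0.26·log₂(0.26) = 0.5053
Sum ≈ 2.5493 → 2.549 bits.

2.549 bits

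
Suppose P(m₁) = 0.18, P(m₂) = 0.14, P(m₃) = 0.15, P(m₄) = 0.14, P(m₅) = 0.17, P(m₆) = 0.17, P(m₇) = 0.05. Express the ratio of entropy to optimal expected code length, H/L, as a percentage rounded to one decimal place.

Entropy H = −Σ p log₂ p ≈ 2.7353 bits.
Huffman merges: 1/20+7/50→19/100; 7/50+3/20→29/100; 17/100+17/100→17/50; 9/50+19/100→37/100; 29/100+17/50→63/100; 37/100+63/100→1. L = 141/50 ≈ 2.8200.
Efficiency = H/L = 2.7353/2.8200 = 97.0%.

97.0%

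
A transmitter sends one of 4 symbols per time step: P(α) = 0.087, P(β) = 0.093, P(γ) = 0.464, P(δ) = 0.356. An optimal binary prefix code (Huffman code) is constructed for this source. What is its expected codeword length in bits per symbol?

1.716 bits/symbol

Repeatedly combine the two least-probable nodes; the expected code length is the sum of the merged weights.
merge 87/1000 + 93/1000 → 9/50
merge 9/50 + 89/250 → 67/125
merge 58/125 + 67/125 → 1
L = 9/50 + 67/125 + 1 = 429/250 = 1.716 bits/symbol.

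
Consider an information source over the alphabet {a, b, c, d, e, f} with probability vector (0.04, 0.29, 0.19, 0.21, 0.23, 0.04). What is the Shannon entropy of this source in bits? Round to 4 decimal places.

H = −Σ pᵢ log₂ pᵢ.
−0.04·log₂(0.04) = 0.1858
−0.29·log₂(0.29) = 0.5179
−0.19·log₂(0.19) = 0.4552
−0.21·log₂(0.21) = 0.4728
−0.23·log₂(0.23) = 0.4877
−0.04·log₂(0.04) = 0.1858
Sum ≈ 2.3051 → 2.3051 bits.

2.3051 bits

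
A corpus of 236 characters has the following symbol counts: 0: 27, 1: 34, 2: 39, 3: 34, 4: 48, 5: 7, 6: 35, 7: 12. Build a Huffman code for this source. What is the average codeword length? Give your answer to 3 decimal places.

Probabilities are the counts divided by 236.
Repeatedly combine the two least-probable nodes; the expected code length is the sum of the merged weights.
merge 7/236 + 3/59 → 19/236
merge 19/236 + 27/236 → 23/118
merge 17/118 + 17/118 → 17/59
merge 35/236 + 39/236 → 37/118
merge 23/118 + 12/59 → 47/118
merge 17/59 + 37/118 → 71/118
merge 47/118 + 71/118 → 1
L = 19/236 + 23/118 + 17/59 + 37/118 + 47/118 + 71/118 + 1 = 679/236 ≈ 2.877 bits/symbol.

2.877 bits/symbol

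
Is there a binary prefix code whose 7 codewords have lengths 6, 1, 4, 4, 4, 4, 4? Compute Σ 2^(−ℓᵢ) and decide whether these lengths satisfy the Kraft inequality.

With common denominator 2^6 = 64: Σ 2^(−ℓᵢ) = 1/64 + 32/64 + 4/64 + 4/64 + 4/64 + 4/64 + 4/64 = 53/64 = 0.828125.
Kraft's inequality requires Σ ≤ 1; here Σ = 0.828125 ≤ 1, so such a prefix code exists.

0.828125; yes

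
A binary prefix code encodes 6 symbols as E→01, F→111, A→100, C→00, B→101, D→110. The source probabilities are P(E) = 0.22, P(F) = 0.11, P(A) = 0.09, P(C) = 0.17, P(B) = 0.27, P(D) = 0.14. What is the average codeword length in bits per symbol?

L̄ = Σ pᵢ·ℓᵢ = 0.22·2 + 0.11·3 + 0.09·3 + 0.17·2 + 0.27·3 + 0.14·3 = 2.61 bits/symbol.

2.61 bits/symbol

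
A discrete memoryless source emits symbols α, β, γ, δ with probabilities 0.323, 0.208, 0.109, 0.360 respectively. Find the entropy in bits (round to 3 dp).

H = −Σ pᵢ log₂ pᵢ.
−0.323·log₂(0.323) = 0.5266
−0.208·log₂(0.208) = 0.4712
−0.109·log₂(0.109) = 0.3485
−0.360·log₂(0.360) = 0.5306
Sum ≈ 1.8770 → 1.877 bits.

1.877 bits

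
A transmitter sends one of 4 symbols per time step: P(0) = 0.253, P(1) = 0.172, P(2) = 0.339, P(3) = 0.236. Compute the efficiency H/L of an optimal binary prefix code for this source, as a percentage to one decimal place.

98.0%

Entropy H = −Σ p log₂ p ≈ 1.9591 bits.
Huffman merges: 43/250+59/250→51/125; 253/1000+339/1000→74/125; 51/125+74/125→1. L = 2 ≈ 2.0000.
Efficiency = H/L = 1.9591/2.0000 = 98.0%.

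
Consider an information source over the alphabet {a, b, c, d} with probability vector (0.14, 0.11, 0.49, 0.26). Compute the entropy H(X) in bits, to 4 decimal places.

H = −Σ pᵢ log₂ pᵢ.
−0.14·log₂(0.14) = 0.3971
−0.11·log₂(0.11) = 0.3503
−0.49·log₂(0.49) = 0.5043
−0.26·log₂(0.26) = 0.5053
Sum ≈ 1.7570 → 1.7570 bits.

1.7570 bits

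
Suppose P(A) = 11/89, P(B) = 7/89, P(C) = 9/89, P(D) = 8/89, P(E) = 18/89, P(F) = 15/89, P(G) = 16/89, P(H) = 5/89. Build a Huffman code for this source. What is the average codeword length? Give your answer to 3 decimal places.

2.933 bits/symbol

Repeatedly combine the two least-probable nodes; the expected code length is the sum of the merged weights.
merge 5/89 + 7/89 → 12/89
merge 8/89 + 9/89 → 17/89
merge 11/89 + 12/89 → 23/89
merge 15/89 + 16/89 → 31/89
merge 17/89 + 18/89 → 35/89
merge 23/89 + 31/89 → 54/89
merge 35/89 + 54/89 → 1
L = 12/89 + 17/89 + 23/89 + 31/89 + 35/89 + 54/89 + 1 = 261/89 ≈ 2.933 bits/symbol.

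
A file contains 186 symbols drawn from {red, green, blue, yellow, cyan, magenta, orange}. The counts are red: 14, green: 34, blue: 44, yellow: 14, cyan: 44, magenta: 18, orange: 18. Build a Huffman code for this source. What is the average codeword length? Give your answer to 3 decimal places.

Probabilities are the counts divided by 186.
Repeatedly combine the two least-probable nodes; the expected code length is the sum of the merged weights.
merge 7/93 + 7/93 → 14/93
merge 3/31 + 3/31 → 6/31
merge 14/93 + 17/93 → 1/3
merge 6/31 + 22/93 → 40/93
merge 22/93 + 1/3 → 53/93
merge 40/93 + 53/93 → 1
L = 14/93 + 6/31 + 1/3 + 40/93 + 53/93 + 1 = 83/31 ≈ 2.677 bits/symbol.

2.677 bits/symbol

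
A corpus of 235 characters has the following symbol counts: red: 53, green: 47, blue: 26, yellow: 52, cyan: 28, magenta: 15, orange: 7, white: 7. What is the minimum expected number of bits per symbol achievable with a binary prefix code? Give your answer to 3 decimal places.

2.736 bits/symbol

Probabilities are the counts divided by 235.
Repeatedly combine the two least-probable nodes; the expected code length is the sum of the merged weights.
merge 7/235 + 7/235 → 14/235
merge 14/235 + 3/47 → 29/235
merge 26/235 + 28/235 → 54/235
merge 29/235 + 1/5 → 76/235
merge 52/235 + 53/235 → 21/47
merge 54/235 + 76/235 → 26/47
merge 21/47 + 26/47 → 1
L = 14/235 + 29/235 + 54/235 + 76/235 + 21/47 + 26/47 + 1 = 643/235 ≈ 2.736 bits/symbol.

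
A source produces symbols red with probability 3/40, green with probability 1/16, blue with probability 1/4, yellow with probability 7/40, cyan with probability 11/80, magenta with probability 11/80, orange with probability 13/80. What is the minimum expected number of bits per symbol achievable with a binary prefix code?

Repeatedly combine the two least-probable nodes; the expected code length is the sum of the merged weights.
merge 1/16 + 3/40 → 11/80
merge 11/80 + 11/80 → 11/40
merge 11/80 + 13/80 → 3/10
merge 7/40 + 1/4 → 17/40
merge 11/40 + 3/10 → 23/40
merge 17/40 + 23/40 → 1
L = 11/80 + 11/40 + 3/10 + 17/40 + 23/40 + 1 = 217/80 = 2.7125 bits/symbol.

2.7125 bits/symbol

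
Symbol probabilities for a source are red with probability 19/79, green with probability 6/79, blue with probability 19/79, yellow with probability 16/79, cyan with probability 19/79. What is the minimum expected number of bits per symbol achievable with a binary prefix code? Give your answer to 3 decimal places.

Repeatedly combine the two least-probable nodes; the expected code length is the sum of the merged weights.
merge 6/79 + 16/79 → 22/79
merge 19/79 + 19/79 → 38/79
merge 19/79 + 22/79 → 41/79
merge 38/79 + 41/79 → 1
L = 22/79 + 38/79 + 41/79 + 1 = 180/79 ≈ 2.278 bits/symbol.

2.278 bits/symbol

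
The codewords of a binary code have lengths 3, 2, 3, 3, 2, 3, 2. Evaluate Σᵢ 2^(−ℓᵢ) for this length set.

1.25

With common denominator 2^3 = 8: Σ 2^(−ℓᵢ) = 1/8 + 2/8 + 1/8 + 1/8 + 2/8 + 1/8 + 2/8 = 10/8 = 1.25.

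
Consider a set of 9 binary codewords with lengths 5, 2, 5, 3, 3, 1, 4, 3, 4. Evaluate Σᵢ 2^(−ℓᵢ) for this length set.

1.3125

With common denominator 2^5 = 32: Σ 2^(−ℓᵢ) = 1/32 + 8/32 + 1/32 + 4/32 + 4/32 + 16/32 + 2/32 + 4/32 + 2/32 = 42/32 = 1.3125.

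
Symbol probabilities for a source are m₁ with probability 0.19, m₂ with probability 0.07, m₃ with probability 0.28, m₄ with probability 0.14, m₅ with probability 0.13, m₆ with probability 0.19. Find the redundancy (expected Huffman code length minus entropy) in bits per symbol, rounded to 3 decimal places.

Entropy H = −Σ p log₂ p ≈ 2.4730 bits.
Huffman merges: 7/100+13/100→1/5; 7/50+19/100→33/100; 19/100+1/5→39/100; 7/25+33/100→61/100; 39/100+61/100→1. L = 253/100 ≈ 2.5300.
L − H = 2.5300 − 2.4730 = 0.057 bits.

0.057 bits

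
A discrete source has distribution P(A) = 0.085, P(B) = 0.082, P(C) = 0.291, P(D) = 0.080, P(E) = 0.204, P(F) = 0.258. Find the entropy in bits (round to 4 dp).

H = −Σ pᵢ log₂ pᵢ.
−0.085·log₂(0.085) = 0.3023
−0.082·log₂(0.082) = 0.2959
−0.291·log₂(0.291) = 0.5182
−0.080·log₂(0.080) = 0.2915
−0.204·log₂(0.204) = 0.4678
−0.258·log₂(0.258) = 0.5043
Sum ≈ 2.3800 → 2.3800 bits.

2.3800 bits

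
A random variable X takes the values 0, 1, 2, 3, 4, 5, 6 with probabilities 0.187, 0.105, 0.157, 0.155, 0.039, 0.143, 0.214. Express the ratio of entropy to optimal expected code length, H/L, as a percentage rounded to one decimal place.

Entropy H = −Σ p log₂ p ≈ 2.6898 bits.
Huffman merges: 39/1000+21/200→18/125; 143/1000+18/125→287/1000; 31/200+157/1000→39/125; 187/1000+107/500→401/1000; 287/1000+39/125→599/1000; 401/1000+599/1000→1. L = 2743/1000 ≈ 2.7430.
Efficiency = H/L = 2.6898/2.7430 = 98.1%.

98.1%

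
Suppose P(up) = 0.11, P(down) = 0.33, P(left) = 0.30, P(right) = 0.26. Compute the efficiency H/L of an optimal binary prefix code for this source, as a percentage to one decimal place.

Entropy H = −Σ p log₂ p ≈ 1.9045 bits.
Huffman merges: 11/100+13/50→37/100; 3/10+33/100→63/100; 37/100+63/100→1. L = 2 ≈ 2.0000.
Efficiency = H/L = 1.9045/2.0000 = 95.2%.

95.2%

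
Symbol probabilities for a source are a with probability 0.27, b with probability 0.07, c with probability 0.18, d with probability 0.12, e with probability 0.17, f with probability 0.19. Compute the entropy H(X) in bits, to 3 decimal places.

H = −Σ pᵢ log₂ pᵢ.
−0.27·log₂(0.27) = 0.5100
−0.07·log₂(0.07) = 0.2686
−0.18·log₂(0.18) = 0.4453
−0.12·log₂(0.12) = 0.3671
−0.17·log₂(0.17) = 0.4346
−0.19·log₂(0.19) = 0.4552
Sum ≈ 2.4808 → 2.481 bits.

2.481 bits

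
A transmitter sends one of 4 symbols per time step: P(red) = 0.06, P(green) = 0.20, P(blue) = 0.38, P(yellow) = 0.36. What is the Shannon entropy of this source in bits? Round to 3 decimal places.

1.769 bits

H = −Σ pᵢ log₂ pᵢ.
−0.06·log₂(0.06) = 0.2435
−0.20·log₂(0.20) = 0.4644
−0.38·log₂(0.38) = 0.5305
−0.36·log₂(0.36) = 0.5306
Sum ≈ 1.7690 → 1.769 bits.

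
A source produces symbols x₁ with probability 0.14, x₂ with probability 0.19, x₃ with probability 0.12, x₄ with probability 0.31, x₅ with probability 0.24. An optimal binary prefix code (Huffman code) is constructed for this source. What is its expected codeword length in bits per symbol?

Repeatedly combine the two least-probable nodes; the expected code length is the sum of the merged weights.
merge 3/25 + 7/50 → 13/50
merge 19/100 + 6/25 → 43/100
merge 13/50 + 31/100 → 57/100
merge 43/100 + 57/100 → 1
L = 13/50 + 43/100 + 57/100 + 1 = 113/50 = 2.26 bits/symbol.

2.26 bits/symbol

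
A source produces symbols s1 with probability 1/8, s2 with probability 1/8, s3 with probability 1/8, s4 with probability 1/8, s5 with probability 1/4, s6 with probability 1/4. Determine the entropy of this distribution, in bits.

Each probability is a power of 1/2, so log₂(1/p) is an integer.
H = Σ p·log₂(1/p) = 1/8·3 + 1/8·3 + 1/8·3 + 1/8·3 + 1/4·2 + 1/4·2 = 2.5 bits.

2.5 bits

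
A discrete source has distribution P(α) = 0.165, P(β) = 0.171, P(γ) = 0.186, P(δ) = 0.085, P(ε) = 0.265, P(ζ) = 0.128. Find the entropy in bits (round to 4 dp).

H = −Σ pᵢ log₂ pᵢ.
−0.165·log₂(0.165) = 0.4289
−0.171·log₂(0.171) = 0.4357
−0.186·log₂(0.186) = 0.4514
−0.085·log₂(0.085) = 0.3023
−0.265·log₂(0.265) = 0.5077
−0.128·log₂(0.128) = 0.3796
Sum ≈ 2.5056 → 2.5056 bits.

2.5056 bits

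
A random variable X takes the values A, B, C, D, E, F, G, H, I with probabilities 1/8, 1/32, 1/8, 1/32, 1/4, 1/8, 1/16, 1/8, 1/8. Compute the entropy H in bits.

2.9375 bits

Each probability is a power of 1/2, so log₂(1/p) is an integer.
H = Σ p·log₂(1/p) = 1/8·3 + 1/32·5 + 1/8·3 + 1/32·5 + 1/4·2 + 1/8·3 + 1/16·4 + 1/8·3 + 1/8·3 = 2.9375 bits.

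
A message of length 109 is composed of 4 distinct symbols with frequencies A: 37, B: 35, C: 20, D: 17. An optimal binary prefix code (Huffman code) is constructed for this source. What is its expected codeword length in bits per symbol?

Probabilities are the counts divided by 109.
Repeatedly combine the two least-probable nodes; the expected code length is the sum of the merged weights.
merge 17/109 + 20/109 → 37/109
merge 35/109 + 37/109 → 72/109
merge 37/109 + 72/109 → 1
L = 37/109 + 72/109 + 1 = 2 bits/symbol.

2 bits/symbol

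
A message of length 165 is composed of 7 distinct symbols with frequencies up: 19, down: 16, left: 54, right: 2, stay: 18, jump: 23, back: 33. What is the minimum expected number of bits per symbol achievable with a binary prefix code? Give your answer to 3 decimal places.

Probabilities are the counts divided by 165.
Repeatedly combine the two least-probable nodes; the expected code length is the sum of the merged weights.
merge 2/165 + 16/165 → 6/55
merge 6/55 + 6/55 → 12/55
merge 19/165 + 23/165 → 14/55
merge 1/5 + 12/55 → 23/55
merge 14/55 + 18/55 → 32/55
merge 23/55 + 32/55 → 1
L = 6/55 + 12/55 + 14/55 + 23/55 + 32/55 + 1 = 142/55 ≈ 2.582 bits/symbol.

2.582 bits/symbol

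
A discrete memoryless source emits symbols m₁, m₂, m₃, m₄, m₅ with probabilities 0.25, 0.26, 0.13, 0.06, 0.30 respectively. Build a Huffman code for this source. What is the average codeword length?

2.19 bits/symbol

Repeatedly combine the two least-probable nodes; the expected code length is the sum of the merged weights.
merge 3/50 + 13/100 → 19/100
merge 19/100 + 1/4 → 11/25
merge 13/50 + 3/10 → 14/25
merge 11/25 + 14/25 → 1
L = 19/100 + 11/25 + 14/25 + 1 = 219/100 = 2.19 bits/symbol.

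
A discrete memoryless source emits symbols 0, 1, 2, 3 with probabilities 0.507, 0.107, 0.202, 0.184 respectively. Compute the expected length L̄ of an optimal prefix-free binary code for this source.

1.784 bits/symbol

Repeatedly combine the two least-probable nodes; the expected code length is the sum of the merged weights.
merge 107/1000 + 23/125 → 291/1000
merge 101/500 + 291/1000 → 493/1000
merge 493/1000 + 507/1000 → 1
L = 291/1000 + 493/1000 + 1 = 223/125 = 1.784 bits/symbol.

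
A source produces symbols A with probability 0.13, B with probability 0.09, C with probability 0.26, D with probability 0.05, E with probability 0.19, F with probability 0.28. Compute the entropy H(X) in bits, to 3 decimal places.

2.386 bits

H = −Σ pᵢ log₂ pᵢ.
−0.13·log₂(0.13) = 0.3826
−0.09·log₂(0.09) = 0.3127
−0.26·log₂(0.26) = 0.5053
−0.05·log₂(0.05) = 0.2161
−0.19·log₂(0.19) = 0.4552
−0.28·log₂(0.28) = 0.5142
Sum ≈ 2.3861 → 2.386 bits.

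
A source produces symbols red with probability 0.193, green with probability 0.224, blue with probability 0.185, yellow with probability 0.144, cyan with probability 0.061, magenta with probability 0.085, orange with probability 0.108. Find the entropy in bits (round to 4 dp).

H = −Σ pᵢ log₂ pᵢ.
−0.193·log₂(0.193) = 0.4581
−0.224·log₂(0.224) = 0.4835
−0.185·log₂(0.185) = 0.4504
−0.144·log₂(0.144) = 0.4026
−0.061·log₂(0.061) = 0.2461
−0.085·log₂(0.085) = 0.3023
−0.108·log₂(0.108) = 0.3468
Sum ≈ 2.6897 → 2.6897 bits.

2.6897 bits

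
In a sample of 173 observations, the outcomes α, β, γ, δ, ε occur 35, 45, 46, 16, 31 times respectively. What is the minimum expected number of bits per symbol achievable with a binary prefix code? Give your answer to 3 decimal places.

Probabilities are the counts divided by 173.
Repeatedly combine the two least-probable nodes; the expected code length is the sum of the merged weights.
merge 16/173 + 31/173 → 47/173
merge 35/173 + 45/173 → 80/173
merge 46/173 + 47/173 → 93/173
merge 80/173 + 93/173 → 1
L = 47/173 + 80/173 + 93/173 + 1 = 393/173 ≈ 2.272 bits/symbol.

2.272 bits/symbol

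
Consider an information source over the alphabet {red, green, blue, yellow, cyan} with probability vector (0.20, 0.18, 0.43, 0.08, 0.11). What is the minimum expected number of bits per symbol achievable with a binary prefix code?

Repeatedly combine the two least-probable nodes; the expected code length is the sum of the merged weights.
merge 2/25 + 11/100 → 19/100
merge 9/50 + 19/100 → 37/100
merge 1/5 + 37/100 → 57/100
merge 43/100 + 57/100 → 1
L = 19/100 + 37/100 + 57/100 + 1 = 213/100 = 2.13 bits/symbol.

2.13 bits/symbol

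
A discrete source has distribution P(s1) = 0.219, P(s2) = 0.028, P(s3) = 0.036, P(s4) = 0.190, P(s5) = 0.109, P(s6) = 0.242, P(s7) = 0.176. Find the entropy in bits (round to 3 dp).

H = −Σ pᵢ log₂ pᵢ.
−0.219·log₂(0.219) = 0.4798
−0.028·log₂(0.028) = 0.1444
−0.036·log₂(0.036) = 0.1727
−0.190·log₂(0.190) = 0.4552
−0.109·log₂(0.109) = 0.3485
−0.242·log₂(0.242) = 0.4954
−0.176·log₂(0.176) = 0.4411
Sum ≈ 2.5372 → 2.537 bits.

2.537 bits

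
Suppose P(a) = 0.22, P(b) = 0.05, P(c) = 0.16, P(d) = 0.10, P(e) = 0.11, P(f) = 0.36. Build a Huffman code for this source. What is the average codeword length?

2.41 bits/symbol

Repeatedly combine the two least-probable nodes; the expected code length is the sum of the merged weights.
merge 1/20 + 1/10 → 3/20
merge 11/100 + 3/20 → 13/50
merge 4/25 + 11/50 → 19/50
merge 13/50 + 9/25 → 31/50
merge 19/50 + 31/50 → 1
L = 3/20 + 13/50 + 19/50 + 31/50 + 1 = 241/100 = 2.41 bits/symbol.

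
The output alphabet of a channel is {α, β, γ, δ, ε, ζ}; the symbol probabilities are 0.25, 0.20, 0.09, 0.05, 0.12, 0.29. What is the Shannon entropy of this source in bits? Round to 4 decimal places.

H = −Σ pᵢ log₂ pᵢ.
−0.25·log₂(0.25) = 0.5000
−0.20·log₂(0.20) = 0.4644
−0.09·log₂(0.09) = 0.3127
−0.05·log₂(0.05) = 0.2161
−0.12·log₂(0.12) = 0.3671
−0.29·log₂(0.29) = 0.5179
Sum ≈ 2.3781 → 2.3781 bits.

2.3781 bits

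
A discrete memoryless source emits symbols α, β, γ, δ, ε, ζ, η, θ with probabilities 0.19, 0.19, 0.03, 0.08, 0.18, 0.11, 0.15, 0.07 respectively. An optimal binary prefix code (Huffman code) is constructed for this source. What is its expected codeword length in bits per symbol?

Repeatedly combine the two least-probable nodes; the expected code length is the sum of the merged weights.
merge 3/100 + 7/100 → 1/10
merge 2/25 + 1/10 → 9/50
merge 11/100 + 3/20 → 13/50
merge 9/50 + 9/50 → 9/25
merge 19/100 + 19/100 → 19/50
merge 13/50 + 9/25 → 31/50
merge 19/50 + 31/50 → 1
L = 1/10 + 9/50 + 13/50 + 9/25 + 19/50 + 31/50 + 1 = 29/10 = 2.9 bits/symbol.

2.9 bits/symbol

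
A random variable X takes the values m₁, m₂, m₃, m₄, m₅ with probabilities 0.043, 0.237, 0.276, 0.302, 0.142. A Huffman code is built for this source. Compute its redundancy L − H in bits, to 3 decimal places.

0.063 bits

Entropy H = −Σ p log₂ p ≈ 2.1216 bits.
Huffman merges: 43/1000+71/500→37/200; 37/200+237/1000→211/500; 69/250+151/500→289/500; 211/500+289/500→1. L = 437/200 ≈ 2.1850.
L − H = 2.1850 − 2.1216 = 0.063 bits.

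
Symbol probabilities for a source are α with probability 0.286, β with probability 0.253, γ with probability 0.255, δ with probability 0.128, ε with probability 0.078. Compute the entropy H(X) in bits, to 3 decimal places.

H = −Σ pᵢ log₂ pᵢ.
−0.286·log₂(0.286) = 0.5165
−0.253·log₂(0.253) = 0.5016
−0.255·log₂(0.255) = 0.5027
−0.128·log₂(0.128) = 0.3796
−0.078·log₂(0.078) = 0.2871
Sum ≈ 2.1875 → 2.188 bits.

2.188 bits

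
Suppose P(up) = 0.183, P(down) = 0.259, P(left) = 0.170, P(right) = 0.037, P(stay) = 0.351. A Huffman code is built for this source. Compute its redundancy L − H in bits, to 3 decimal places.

0.113 bits

Entropy H = −Σ p log₂ p ≈ 2.0939 bits.
Huffman merges: 37/1000+17/100→207/1000; 183/1000+207/1000→39/100; 259/1000+351/1000→61/100; 39/100+61/100→1. L = 2207/1000 ≈ 2.2070.
L − H = 2.2070 − 2.0939 = 0.113 bits.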